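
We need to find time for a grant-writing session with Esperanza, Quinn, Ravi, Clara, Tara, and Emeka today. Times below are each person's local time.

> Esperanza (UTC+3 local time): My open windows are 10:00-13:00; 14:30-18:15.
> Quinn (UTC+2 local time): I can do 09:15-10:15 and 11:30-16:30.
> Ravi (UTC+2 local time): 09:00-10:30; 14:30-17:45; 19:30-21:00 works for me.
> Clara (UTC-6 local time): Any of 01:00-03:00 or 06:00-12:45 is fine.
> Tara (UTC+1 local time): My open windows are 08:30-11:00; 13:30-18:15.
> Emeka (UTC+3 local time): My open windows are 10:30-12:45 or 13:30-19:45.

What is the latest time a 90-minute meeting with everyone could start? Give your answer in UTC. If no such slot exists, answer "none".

13:00

Esperanza in UTC: 07:00-10:00, 11:30-15:15 (subtract 3h to convert from UTC+3).
Quinn in UTC: 07:15-08:15, 09:30-14:30 (subtract 2h to convert from UTC+2).
Ravi in UTC: 07:00-08:30, 12:30-15:45, 17:30-19:00 (subtract 2h to convert from UTC+2).
Clara in UTC: 07:00-09:00, 12:00-18:45 (add 6h to convert from UTC-6).
Tara in UTC: 07:30-10:00, 12:30-17:15 (subtract 1h to convert from UTC+1).
Emeka in UTC: 07:30-09:45, 10:30-16:45 (subtract 3h to convert from UTC+3).
Esperanza ∩ Quinn: 07:15-08:15, 09:30-10:00, 11:30-14:30.
Esperanza ∩ Quinn ∩ Ravi: 07:15-08:15, 12:30-14:30.
Esperanza ∩ Quinn ∩ Ravi ∩ Clara: 07:15-08:15, 12:30-14:30.
Esperanza ∩ Quinn ∩ Ravi ∩ Clara ∩ Tara: 07:30-08:15, 12:30-14:30.
Esperanza ∩ Quinn ∩ Ravi ∩ Clara ∩ Tara ∩ Emeka: 07:30-08:15, 12:30-14:30.
So the common availability across everyone is 07:30-08:15, 12:30-14:30.
The last common window of at least 90 minutes is 12:30-14:30; a 90-minute meeting can start as late as 13:00 and still end by 14:30.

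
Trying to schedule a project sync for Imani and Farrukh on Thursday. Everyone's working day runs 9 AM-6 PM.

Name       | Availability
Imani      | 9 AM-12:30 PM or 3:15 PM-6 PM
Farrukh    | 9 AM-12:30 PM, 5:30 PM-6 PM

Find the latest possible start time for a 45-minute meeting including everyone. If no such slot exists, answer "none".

11:45

Imani ∩ Farrukh: 09:00-12:30, 17:30-18:00.
The last common window of at least 45 minutes is 09:00-12:30; a 45-minute meeting can start as late as 11:45 and still end by 12:30.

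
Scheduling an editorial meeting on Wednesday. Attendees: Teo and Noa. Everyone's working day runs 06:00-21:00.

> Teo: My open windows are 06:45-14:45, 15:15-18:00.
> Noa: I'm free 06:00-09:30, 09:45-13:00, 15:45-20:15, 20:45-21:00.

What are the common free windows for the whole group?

Teo ∩ Noa: 06:45-09:30, 09:45-13:00, 15:45-18:00.

06:45-09:30, 09:45-13:00, 15:45-18:00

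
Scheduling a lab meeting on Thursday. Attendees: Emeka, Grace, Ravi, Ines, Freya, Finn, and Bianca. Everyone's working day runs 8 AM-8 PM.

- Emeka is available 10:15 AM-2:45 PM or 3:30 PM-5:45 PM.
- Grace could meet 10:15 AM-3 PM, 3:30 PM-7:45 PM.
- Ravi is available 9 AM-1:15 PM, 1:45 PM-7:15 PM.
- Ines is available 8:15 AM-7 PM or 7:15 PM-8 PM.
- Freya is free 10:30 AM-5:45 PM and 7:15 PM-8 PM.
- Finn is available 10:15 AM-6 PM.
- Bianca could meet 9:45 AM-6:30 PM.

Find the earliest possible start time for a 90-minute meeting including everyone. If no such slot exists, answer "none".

Emeka ∩ Grace: 10:15-14:45, 15:30-17:45.
Emeka ∩ Grace ∩ Ravi: 10:15-13:15, 13:45-14:45, 15:30-17:45.
Emeka ∩ Grace ∩ Ravi ∩ Ines: 10:15-13:15, 13:45-14:45, 15:30-17:45.
Emeka ∩ Grace ∩ Ravi ∩ Ines ∩ Freya: 10:30-13:15, 13:45-14:45, 15:30-17:45.
Emeka ∩ Grace ∩ Ravi ∩ Ines ∩ Freya ∩ Finn: 10:30-13:15, 13:45-14:45, 15:30-17:45.
Emeka ∩ Grace ∩ Ravi ∩ Ines ∩ Freya ∩ Finn ∩ Bianca: 10:30-13:15, 13:45-14:45, 15:30-17:45.
The first common window of at least 90 minutes is 10:30-13:15, so the earliest start is 10:30.

10:30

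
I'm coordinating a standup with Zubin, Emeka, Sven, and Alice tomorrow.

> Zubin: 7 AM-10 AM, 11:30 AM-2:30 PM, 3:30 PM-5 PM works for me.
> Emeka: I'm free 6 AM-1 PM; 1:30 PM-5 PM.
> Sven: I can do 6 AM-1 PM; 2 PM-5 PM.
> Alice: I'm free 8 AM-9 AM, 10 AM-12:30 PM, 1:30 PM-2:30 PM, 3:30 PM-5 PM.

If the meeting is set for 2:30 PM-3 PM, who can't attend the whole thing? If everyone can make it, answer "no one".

Alice, Zubin

Zubin: not fully free for 14:30-15:00. Emeka: free for 14:30-15:00. Sven: free for 14:30-15:00. Alice: not fully free for 14:30-15:00.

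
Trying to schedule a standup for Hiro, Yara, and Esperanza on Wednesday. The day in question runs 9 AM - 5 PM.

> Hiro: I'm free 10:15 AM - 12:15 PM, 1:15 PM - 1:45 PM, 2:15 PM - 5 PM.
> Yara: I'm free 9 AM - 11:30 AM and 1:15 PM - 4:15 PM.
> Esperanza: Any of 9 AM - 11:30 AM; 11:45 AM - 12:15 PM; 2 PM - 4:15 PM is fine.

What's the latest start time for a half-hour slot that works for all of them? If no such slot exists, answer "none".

15:45

Hiro ∩ Yara: 10:15-11:30, 13:15-13:45, 14:15-16:15.
Hiro ∩ Yara ∩ Esperanza: 10:15-11:30, 14:15-16:15.
The last common window of at least 30 minutes is 14:15-16:15; a 30-minute meeting can start as late as 15:45 and still end by 16:15.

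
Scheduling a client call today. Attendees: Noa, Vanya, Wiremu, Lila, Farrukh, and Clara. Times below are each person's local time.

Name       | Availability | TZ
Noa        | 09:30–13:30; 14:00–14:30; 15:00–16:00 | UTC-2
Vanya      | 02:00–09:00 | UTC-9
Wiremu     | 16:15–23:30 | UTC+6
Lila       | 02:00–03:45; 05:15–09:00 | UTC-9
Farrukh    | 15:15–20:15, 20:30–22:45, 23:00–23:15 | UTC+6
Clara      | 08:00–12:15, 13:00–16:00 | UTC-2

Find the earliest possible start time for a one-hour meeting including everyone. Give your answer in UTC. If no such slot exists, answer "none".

Noa in UTC: 11:30-15:30, 16:00-16:30, 17:00-18:00 (add 2h to convert from UTC-2).
Vanya in UTC: 11:00-18:00 (add 9h to convert from UTC-9).
Wiremu in UTC: 10:15-17:30 (subtract 6h to convert from UTC+6).
Lila in UTC: 11:00-12:45, 14:15-18:00 (add 9h to convert from UTC-9).
Farrukh in UTC: 09:15-14:15, 14:30-16:45, 17:00-17:15 (subtract 6h to convert from UTC+6).
Clara in UTC: 10:00-14:15, 15:00-18:00 (add 2h to convert from UTC-2).
Noa ∩ Vanya: 11:30-15:30, 16:00-16:30, 17:00-18:00.
Noa ∩ Vanya ∩ Wiremu: 11:30-15:30, 16:00-16:30, 17:00-17:30.
Noa ∩ Vanya ∩ Wiremu ∩ Lila: 11:30-12:45, 14:15-15:30, 16:00-16:30, 17:00-17:30.
Noa ∩ Vanya ∩ Wiremu ∩ Lila ∩ Farrukh: 11:30-12:45, 14:30-15:30, 16:00-16:30, 17:00-17:15.
Noa ∩ Vanya ∩ Wiremu ∩ Lila ∩ Farrukh ∩ Clara: 11:30-12:45, 15:00-15:30, 16:00-16:30, 17:00-17:15.
So the common availability across everyone is 11:30-12:45, 15:00-15:30, 16:00-16:30, 17:00-17:15.
The first common window of at least 60 minutes is 11:30-12:45, so the earliest start is 11:30.

11:30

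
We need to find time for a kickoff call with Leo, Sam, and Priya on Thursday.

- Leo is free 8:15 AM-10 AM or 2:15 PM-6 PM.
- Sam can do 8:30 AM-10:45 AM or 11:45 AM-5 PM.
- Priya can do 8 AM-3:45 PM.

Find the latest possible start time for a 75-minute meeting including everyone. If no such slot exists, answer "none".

14:30

Leo ∩ Sam: 08:30-10:00, 14:15-17:00.
Leo ∩ Sam ∩ Priya: 08:30-10:00, 14:15-15:45.
The last common window of at least 75 minutes is 14:15-15:45; a 75-minute meeting can start as late as 14:30 and still end by 15:45.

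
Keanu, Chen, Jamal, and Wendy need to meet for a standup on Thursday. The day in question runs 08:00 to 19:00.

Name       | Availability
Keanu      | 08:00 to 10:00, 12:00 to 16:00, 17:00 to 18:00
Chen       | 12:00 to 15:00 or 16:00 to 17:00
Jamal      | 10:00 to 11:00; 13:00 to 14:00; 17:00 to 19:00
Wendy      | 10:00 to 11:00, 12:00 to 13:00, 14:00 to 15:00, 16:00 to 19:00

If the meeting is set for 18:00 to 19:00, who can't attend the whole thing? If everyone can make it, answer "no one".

Keanu: not fully free for 18:00-19:00. Chen: not fully free for 18:00-19:00. Jamal: free for 18:00-19:00. Wendy: free for 18:00-19:00.

Chen, Keanu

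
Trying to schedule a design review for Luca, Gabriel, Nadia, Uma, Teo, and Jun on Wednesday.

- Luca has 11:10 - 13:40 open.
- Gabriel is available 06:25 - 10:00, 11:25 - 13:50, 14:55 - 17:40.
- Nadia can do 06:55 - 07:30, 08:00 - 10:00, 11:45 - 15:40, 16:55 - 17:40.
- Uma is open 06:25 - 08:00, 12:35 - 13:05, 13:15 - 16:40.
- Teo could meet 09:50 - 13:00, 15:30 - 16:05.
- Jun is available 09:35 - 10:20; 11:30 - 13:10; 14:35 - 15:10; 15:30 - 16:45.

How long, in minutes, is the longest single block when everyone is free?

Luca ∩ Gabriel: 11:25-13:40.
Luca ∩ Gabriel ∩ Nadia: 11:45-13:40.
Luca ∩ Gabriel ∩ Nadia ∩ Uma: 12:35-13:05, 13:15-13:40.
Luca ∩ Gabriel ∩ Nadia ∩ Uma ∩ Teo: 12:35-13:00.
Luca ∩ Gabriel ∩ Nadia ∩ Uma ∩ Teo ∩ Jun: 12:35-13:00.
So the common availability across everyone is 12:35-13:00.
The longest is 12:35-13:00 at 25 minutes.

25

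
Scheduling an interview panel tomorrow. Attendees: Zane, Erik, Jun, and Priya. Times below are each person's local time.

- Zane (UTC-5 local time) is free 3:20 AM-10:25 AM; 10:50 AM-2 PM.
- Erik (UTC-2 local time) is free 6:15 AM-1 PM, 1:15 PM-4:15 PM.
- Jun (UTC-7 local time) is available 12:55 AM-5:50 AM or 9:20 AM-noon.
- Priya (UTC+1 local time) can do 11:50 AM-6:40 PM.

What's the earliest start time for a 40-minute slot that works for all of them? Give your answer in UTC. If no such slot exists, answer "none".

Zane in UTC: 08:20-15:25, 15:50-19:00 (add 5h to convert from UTC-5).
Erik in UTC: 08:15-15:00, 15:15-18:15 (add 2h to convert from UTC-2).
Jun in UTC: 07:55-12:50, 16:20-19:00 (add 7h to convert from UTC-7).
Priya in UTC: 10:50-17:40 (subtract 1h to convert from UTC+1).
Zane ∩ Erik: 08:20-15:00, 15:15-15:25, 15:50-18:15.
Zane ∩ Erik ∩ Jun: 08:20-12:50, 16:20-18:15.
Zane ∩ Erik ∩ Jun ∩ Priya: 10:50-12:50, 16:20-17:40.
The first common window of at least 40 minutes is 10:50-12:50, so the earliest start is 10:50.

10:50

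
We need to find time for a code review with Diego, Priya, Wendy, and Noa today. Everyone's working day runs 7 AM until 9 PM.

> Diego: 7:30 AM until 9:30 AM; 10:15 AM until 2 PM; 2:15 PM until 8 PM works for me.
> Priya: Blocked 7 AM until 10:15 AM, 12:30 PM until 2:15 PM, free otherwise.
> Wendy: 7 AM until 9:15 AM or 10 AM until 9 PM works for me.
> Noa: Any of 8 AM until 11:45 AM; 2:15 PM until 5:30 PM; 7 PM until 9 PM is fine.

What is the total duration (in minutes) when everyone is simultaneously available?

345

Diego free: 07:30-09:30, 10:15-14:00, 14:15-20:00.
Priya free: 10:15-12:30, 14:15-21:00 (invert busy blocks within the working day).
Wendy free: 07:00-09:15, 10:00-21:00.
Noa free: 08:00-11:45, 14:15-17:30, 19:00-21:00.
Diego ∩ Priya: 10:15-12:30, 14:15-20:00.
Diego ∩ Priya ∩ Wendy: 10:15-12:30, 14:15-20:00.
Diego ∩ Priya ∩ Wendy ∩ Noa: 10:15-11:45, 14:15-17:30, 19:00-20:00.
Summing the common windows: 90 + 195 + 60 = 345 minutes.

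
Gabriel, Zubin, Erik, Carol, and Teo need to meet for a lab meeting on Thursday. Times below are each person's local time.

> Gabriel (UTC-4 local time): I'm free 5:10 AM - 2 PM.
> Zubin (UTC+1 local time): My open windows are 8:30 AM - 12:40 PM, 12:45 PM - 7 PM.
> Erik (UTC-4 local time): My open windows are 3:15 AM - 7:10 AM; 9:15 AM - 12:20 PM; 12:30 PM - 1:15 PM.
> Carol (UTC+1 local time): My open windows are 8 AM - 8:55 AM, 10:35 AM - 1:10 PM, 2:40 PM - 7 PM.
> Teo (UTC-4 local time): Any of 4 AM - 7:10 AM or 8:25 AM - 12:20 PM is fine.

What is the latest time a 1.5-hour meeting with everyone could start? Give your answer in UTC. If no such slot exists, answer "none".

14:50

Gabriel in UTC: 09:10-18:00 (add 4h to convert from UTC-4).
Zubin in UTC: 07:30-11:40, 11:45-18:00 (subtract 1h to convert from UTC+1).
Erik in UTC: 07:15-11:10, 13:15-16:20, 16:30-17:15 (add 4h to convert from UTC-4).
Carol in UTC: 07:00-07:55, 09:35-12:10, 13:40-18:00 (subtract 1h to convert from UTC+1).
Teo in UTC: 08:00-11:10, 12:25-16:20 (add 4h to convert from UTC-4).
Gabriel ∩ Zubin: 09:10-11:40, 11:45-18:00.
Gabriel ∩ Zubin ∩ Erik: 09:10-11:10, 13:15-16:20, 16:30-17:15.
Gabriel ∩ Zubin ∩ Erik ∩ Carol: 09:35-11:10, 13:40-16:20, 16:30-17:15.
Gabriel ∩ Zubin ∩ Erik ∩ Carol ∩ Teo: 09:35-11:10, 13:40-16:20.
The last common window of at least 90 minutes is 13:40-16:20; a 90-minute meeting can start as late as 14:50 and still end by 16:20.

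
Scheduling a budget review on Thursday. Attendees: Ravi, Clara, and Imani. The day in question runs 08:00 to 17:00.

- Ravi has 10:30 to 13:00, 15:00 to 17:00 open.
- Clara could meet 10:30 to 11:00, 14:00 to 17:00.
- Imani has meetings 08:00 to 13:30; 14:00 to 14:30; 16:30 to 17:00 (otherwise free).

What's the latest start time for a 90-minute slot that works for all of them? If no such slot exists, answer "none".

Ravi free: 10:30-13:00, 15:00-17:00.
Clara free: 10:30-11:00, 14:00-17:00.
Imani free: 13:30-14:00, 14:30-16:30 (invert busy blocks within the working day).
Ravi ∩ Clara: 10:30-11:00, 15:00-17:00.
Ravi ∩ Clara ∩ Imani: 15:00-16:30.
The last common window of at least 90 minutes is 15:00-16:30; a 90-minute meeting can start as late as 15:00 and still end by 16:30.

15:00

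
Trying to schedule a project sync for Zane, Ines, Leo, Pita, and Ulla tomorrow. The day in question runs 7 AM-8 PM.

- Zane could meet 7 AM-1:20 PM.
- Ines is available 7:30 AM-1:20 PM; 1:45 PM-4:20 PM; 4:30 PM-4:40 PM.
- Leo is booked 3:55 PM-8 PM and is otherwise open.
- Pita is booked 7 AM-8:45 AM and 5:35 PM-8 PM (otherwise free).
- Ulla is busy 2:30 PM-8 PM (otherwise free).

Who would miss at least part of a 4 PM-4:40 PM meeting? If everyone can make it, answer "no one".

Zane free: 07:00-13:20.
Ines free: 07:30-13:20, 13:45-16:20, 16:30-16:40.
Leo free: 07:00-15:55 (invert busy blocks within the working day).
Pita free: 08:45-17:35 (invert busy blocks within the working day).
Ulla free: 07:00-14:30 (invert busy blocks within the working day).
Zane: not fully free for 16:00-16:40. Ines: not fully free for 16:00-16:40. Leo: not fully free for 16:00-16:40. Pita: free for 16:00-16:40. Ulla: not fully free for 16:00-16:40.

Ines, Leo, Ulla, Zane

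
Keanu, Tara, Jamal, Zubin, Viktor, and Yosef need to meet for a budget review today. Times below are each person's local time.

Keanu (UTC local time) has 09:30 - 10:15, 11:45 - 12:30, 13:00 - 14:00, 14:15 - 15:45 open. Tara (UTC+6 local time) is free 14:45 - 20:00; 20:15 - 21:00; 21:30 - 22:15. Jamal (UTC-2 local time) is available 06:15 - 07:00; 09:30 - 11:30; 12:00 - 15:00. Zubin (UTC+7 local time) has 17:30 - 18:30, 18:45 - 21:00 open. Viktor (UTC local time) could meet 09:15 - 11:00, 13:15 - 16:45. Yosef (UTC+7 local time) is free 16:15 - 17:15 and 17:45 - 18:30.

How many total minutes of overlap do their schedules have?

Keanu in UTC: 09:30-10:15, 11:45-12:30, 13:00-14:00, 14:15-15:45.
Tara in UTC: 08:45-14:00, 14:15-15:00, 15:30-16:15 (subtract 6h to convert from UTC+6).
Jamal in UTC: 08:15-09:00, 11:30-13:30, 14:00-17:00 (add 2h to convert from UTC-2).
Zubin in UTC: 10:30-11:30, 11:45-14:00 (subtract 7h to convert from UTC+7).
Viktor in UTC: 09:15-11:00, 13:15-16:45.
Yosef in UTC: 09:15-10:15, 10:45-11:30 (subtract 7h to convert from UTC+7).
Keanu ∩ Tara: 09:30-10:15, 11:45-12:30, 13:00-14:00, 14:15-15:00, 15:30-15:45.
Keanu ∩ Tara ∩ Jamal: 11:45-12:30, 13:00-13:30, 14:15-15:00, 15:30-15:45.
Keanu ∩ Tara ∩ Jamal ∩ Zubin: 11:45-12:30, 13:00-13:30.
Keanu ∩ Tara ∩ Jamal ∩ Zubin ∩ Viktor: 13:15-13:30.
Keanu ∩ Tara ∩ Jamal ∩ Zubin ∩ Viktor ∩ Yosef: ∅.
There is no time when everyone is free.
There is no common window, so the total is 0 minutes.

0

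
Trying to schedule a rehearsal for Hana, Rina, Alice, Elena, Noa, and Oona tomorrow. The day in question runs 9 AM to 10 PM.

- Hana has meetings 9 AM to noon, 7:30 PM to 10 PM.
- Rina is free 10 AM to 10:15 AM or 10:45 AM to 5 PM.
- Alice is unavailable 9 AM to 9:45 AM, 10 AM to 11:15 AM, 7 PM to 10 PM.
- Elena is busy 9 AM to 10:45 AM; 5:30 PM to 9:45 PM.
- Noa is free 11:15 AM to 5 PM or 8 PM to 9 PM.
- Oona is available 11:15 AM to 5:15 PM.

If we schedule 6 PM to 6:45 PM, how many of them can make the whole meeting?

Hana free: 12:00-19:30 (invert busy blocks within the working day).
Rina free: 10:00-10:15, 10:45-17:00.
Alice free: 09:45-10:00, 11:15-19:00 (invert busy blocks within the working day).
Elena free: 10:45-17:30, 21:45-22:00 (invert busy blocks within the working day).
Noa free: 11:15-17:00, 20:00-21:00.
Oona free: 11:15-17:15.
Hana and Alice can make the full 18:00-18:45 slot — that's 2.

2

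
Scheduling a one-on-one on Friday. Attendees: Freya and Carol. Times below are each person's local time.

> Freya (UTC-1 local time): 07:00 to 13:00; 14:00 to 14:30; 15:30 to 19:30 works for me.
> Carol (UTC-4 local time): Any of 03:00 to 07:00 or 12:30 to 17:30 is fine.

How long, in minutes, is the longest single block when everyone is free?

240

Freya in UTC: 08:00-14:00, 15:00-15:30, 16:30-20:30 (add 1h to convert from UTC-1).
Carol in UTC: 07:00-11:00, 16:30-21:30 (add 4h to convert from UTC-4).
Freya ∩ Carol: 08:00-11:00, 16:30-20:30.
So the common availability across everyone is 08:00-11:00, 16:30-20:30.
The longest is 16:30-20:30 at 240 minutes.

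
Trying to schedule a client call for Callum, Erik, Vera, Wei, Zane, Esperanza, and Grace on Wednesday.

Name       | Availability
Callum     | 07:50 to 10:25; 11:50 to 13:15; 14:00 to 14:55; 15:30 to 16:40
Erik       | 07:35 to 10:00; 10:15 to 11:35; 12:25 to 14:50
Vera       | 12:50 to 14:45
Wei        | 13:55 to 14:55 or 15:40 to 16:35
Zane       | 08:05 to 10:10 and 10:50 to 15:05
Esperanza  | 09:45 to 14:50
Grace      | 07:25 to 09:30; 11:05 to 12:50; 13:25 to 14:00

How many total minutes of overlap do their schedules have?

0

Callum ∩ Erik: 07:50-10:00, 10:15-10:25, 12:25-13:15, 14:00-14:50.
Callum ∩ Erik ∩ Vera: 12:50-13:15, 14:00-14:45.
Callum ∩ Erik ∩ Vera ∩ Wei: 14:00-14:45.
Callum ∩ Erik ∩ Vera ∩ Wei ∩ Zane: 14:00-14:45.
Callum ∩ Erik ∩ Vera ∩ Wei ∩ Zane ∩ Esperanza: 14:00-14:45.
Callum ∩ Erik ∩ Vera ∩ Wei ∩ Zane ∩ Esperanza ∩ Grace: ∅.
There is no time when everyone is free.
There is no common window, so the total is 0 minutes.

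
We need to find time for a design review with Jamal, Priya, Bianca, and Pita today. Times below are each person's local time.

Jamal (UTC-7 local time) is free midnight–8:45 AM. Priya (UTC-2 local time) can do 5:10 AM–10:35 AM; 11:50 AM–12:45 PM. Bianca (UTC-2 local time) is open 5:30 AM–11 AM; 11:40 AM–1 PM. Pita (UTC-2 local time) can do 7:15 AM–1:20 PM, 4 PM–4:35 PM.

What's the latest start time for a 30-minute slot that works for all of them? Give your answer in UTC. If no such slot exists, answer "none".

Jamal in UTC: 07:00-15:45 (add 7h to convert from UTC-7).
Priya in UTC: 07:10-12:35, 13:50-14:45 (add 2h to convert from UTC-2).
Bianca in UTC: 07:30-13:00, 13:40-15:00 (add 2h to convert from UTC-2).
Pita in UTC: 09:15-15:20, 18:00-18:35 (add 2h to convert from UTC-2).
Jamal ∩ Priya: 07:10-12:35, 13:50-14:45.
Jamal ∩ Priya ∩ Bianca: 07:30-12:35, 13:50-14:45.
Jamal ∩ Priya ∩ Bianca ∩ Pita: 09:15-12:35, 13:50-14:45.
Those are the intersection windows.
The last common window of at least 30 minutes is 13:50-14:45; a 30-minute meeting can start as late as 14:15 and still end by 14:45.

14:15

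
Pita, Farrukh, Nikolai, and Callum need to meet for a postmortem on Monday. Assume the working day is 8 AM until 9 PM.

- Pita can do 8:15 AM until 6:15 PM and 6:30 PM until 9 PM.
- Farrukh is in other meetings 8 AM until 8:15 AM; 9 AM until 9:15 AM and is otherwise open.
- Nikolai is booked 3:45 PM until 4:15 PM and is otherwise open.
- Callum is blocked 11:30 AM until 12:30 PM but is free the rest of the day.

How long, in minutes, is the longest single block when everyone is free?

Pita free: 08:15-18:15, 18:30-21:00.
Farrukh free: 08:15-09:00, 09:15-21:00 (invert busy blocks within the working day).
Nikolai free: 08:00-15:45, 16:15-21:00 (invert busy blocks within the working day).
Callum free: 08:00-11:30, 12:30-21:00 (invert busy blocks within the working day).
Pita ∩ Farrukh: 08:15-09:00, 09:15-18:15, 18:30-21:00.
Pita ∩ Farrukh ∩ Nikolai: 08:15-09:00, 09:15-15:45, 16:15-18:15, 18:30-21:00.
Pita ∩ Farrukh ∩ Nikolai ∩ Callum: 08:15-09:00, 09:15-11:30, 12:30-15:45, 16:15-18:15, 18:30-21:00.
Those are the intersection windows.
The longest is 12:30-15:45 at 195 minutes.

195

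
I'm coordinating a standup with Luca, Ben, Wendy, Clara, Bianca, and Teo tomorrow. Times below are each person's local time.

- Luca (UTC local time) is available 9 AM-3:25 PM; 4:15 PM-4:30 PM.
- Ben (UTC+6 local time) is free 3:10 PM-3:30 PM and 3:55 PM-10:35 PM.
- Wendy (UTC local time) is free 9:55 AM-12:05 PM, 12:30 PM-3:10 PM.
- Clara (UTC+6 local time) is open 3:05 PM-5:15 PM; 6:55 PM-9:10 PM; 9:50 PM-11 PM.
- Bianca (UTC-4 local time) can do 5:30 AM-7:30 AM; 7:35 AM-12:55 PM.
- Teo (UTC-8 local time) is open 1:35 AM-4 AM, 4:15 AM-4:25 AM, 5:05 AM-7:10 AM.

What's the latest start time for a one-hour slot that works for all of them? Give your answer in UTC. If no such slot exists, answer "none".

14:10

Luca in UTC: 09:00-15:25, 16:15-16:30.
Ben in UTC: 09:10-09:30, 09:55-16:35 (subtract 6h to convert from UTC+6).
Wendy in UTC: 09:55-12:05, 12:30-15:10.
Clara in UTC: 09:05-11:15, 12:55-15:10, 15:50-17:00 (subtract 6h to convert from UTC+6).
Bianca in UTC: 09:30-11:30, 11:35-16:55 (add 4h to convert from UTC-4).
Teo in UTC: 09:35-12:00, 12:15-12:25, 13:05-15:10 (add 8h to convert from UTC-8).
Luca ∩ Ben: 09:10-09:30, 09:55-15:25, 16:15-16:30.
Luca ∩ Ben ∩ Wendy: 09:55-12:05, 12:30-15:10.
Luca ∩ Ben ∩ Wendy ∩ Clara: 09:55-11:15, 12:55-15:10.
Luca ∩ Ben ∩ Wendy ∩ Clara ∩ Bianca: 09:55-11:15, 12:55-15:10.
Luca ∩ Ben ∩ Wendy ∩ Clara ∩ Bianca ∩ Teo: 09:55-11:15, 13:05-15:10.
So the common availability across everyone is 09:55-11:15, 13:05-15:10.
The last common window of at least 60 minutes is 13:05-15:10; a 60-minute meeting can start as late as 14:10 and still end by 15:10.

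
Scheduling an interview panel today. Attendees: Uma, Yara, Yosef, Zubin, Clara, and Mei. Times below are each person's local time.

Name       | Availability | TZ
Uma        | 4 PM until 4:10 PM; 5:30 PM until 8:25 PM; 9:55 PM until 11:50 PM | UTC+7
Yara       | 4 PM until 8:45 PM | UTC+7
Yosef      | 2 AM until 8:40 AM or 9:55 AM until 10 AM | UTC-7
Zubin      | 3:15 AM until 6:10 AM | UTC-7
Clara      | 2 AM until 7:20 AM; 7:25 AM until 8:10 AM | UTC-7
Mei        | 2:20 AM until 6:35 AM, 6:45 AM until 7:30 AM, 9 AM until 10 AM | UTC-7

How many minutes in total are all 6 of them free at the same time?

Uma in UTC: 09:00-09:10, 10:30-13:25, 14:55-16:50 (subtract 7h to convert from UTC+7).
Yara in UTC: 09:00-13:45 (subtract 7h to convert from UTC+7).
Yosef in UTC: 09:00-15:40, 16:55-17:00 (add 7h to convert from UTC-7).
Zubin in UTC: 10:15-13:10 (add 7h to convert from UTC-7).
Clara in UTC: 09:00-14:20, 14:25-15:10 (add 7h to convert from UTC-7).
Mei in UTC: 09:20-13:35, 13:45-14:30, 16:00-17:00 (add 7h to convert from UTC-7).
Uma ∩ Yara: 09:00-09:10, 10:30-13:25.
Uma ∩ Yara ∩ Yosef: 09:00-09:10, 10:30-13:25.
Uma ∩ Yara ∩ Yosef ∩ Zubin: 10:30-13:10.
Uma ∩ Yara ∩ Yosef ∩ Zubin ∩ Clara: 10:30-13:10.
Uma ∩ Yara ∩ Yosef ∩ Zubin ∩ Clara ∩ Mei: 10:30-13:10.
That's a single block of 160 minutes.

160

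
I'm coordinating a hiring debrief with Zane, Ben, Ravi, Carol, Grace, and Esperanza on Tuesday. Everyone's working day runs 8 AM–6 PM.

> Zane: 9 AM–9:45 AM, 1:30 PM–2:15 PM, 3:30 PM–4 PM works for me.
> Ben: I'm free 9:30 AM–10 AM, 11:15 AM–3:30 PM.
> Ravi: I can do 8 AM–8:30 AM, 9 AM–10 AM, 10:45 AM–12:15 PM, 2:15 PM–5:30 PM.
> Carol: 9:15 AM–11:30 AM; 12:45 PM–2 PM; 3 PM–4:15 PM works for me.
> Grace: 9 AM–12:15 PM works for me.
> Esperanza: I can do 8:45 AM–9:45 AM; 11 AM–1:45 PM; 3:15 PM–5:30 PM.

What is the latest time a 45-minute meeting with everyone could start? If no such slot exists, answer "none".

none

Zane ∩ Ben: 09:30-09:45, 13:30-14:15.
Zane ∩ Ben ∩ Ravi: 09:30-09:45.
Zane ∩ Ben ∩ Ravi ∩ Carol: 09:30-09:45.
Zane ∩ Ben ∩ Ravi ∩ Carol ∩ Grace: 09:30-09:45.
Zane ∩ Ben ∩ Ravi ∩ Carol ∩ Grace ∩ Esperanza: 09:30-09:45.
No common window is at least 45 minutes long.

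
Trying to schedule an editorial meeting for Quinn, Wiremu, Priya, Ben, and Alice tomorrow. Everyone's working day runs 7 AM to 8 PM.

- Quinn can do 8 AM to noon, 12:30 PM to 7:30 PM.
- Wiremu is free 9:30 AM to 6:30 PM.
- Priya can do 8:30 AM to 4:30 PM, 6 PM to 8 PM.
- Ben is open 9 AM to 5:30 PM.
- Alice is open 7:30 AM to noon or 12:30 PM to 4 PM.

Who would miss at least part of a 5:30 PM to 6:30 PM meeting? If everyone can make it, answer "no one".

Quinn: free for 17:30-18:30. Wiremu: free for 17:30-18:30. Priya: not fully free for 17:30-18:30. Ben: not fully free for 17:30-18:30. Alice: not fully free for 17:30-18:30.

Alice, Ben, Priya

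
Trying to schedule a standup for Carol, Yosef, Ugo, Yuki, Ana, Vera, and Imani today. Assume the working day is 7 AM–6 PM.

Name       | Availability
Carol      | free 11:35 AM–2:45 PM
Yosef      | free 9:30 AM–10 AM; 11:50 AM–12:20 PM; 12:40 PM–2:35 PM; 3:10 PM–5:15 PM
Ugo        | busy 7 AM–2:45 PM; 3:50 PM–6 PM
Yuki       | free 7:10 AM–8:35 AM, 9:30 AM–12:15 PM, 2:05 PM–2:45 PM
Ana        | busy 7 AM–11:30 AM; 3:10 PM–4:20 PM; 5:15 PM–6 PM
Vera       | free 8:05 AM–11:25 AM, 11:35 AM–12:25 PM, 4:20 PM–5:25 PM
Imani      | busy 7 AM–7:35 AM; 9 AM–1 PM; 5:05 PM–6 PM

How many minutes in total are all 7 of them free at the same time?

0

Carol free: 11:35-14:45.
Yosef free: 09:30-10:00, 11:50-12:20, 12:40-14:35, 15:10-17:15.
Ugo free: 14:45-15:50 (invert busy blocks within the working day).
Yuki free: 07:10-08:35, 09:30-12:15, 14:05-14:45.
Ana free: 11:30-15:10, 16:20-17:15 (invert busy blocks within the working day).
Vera free: 08:05-11:25, 11:35-12:25, 16:20-17:25.
Imani free: 07:35-09:00, 13:00-17:05 (invert busy blocks within the working day).
Carol ∩ Yosef: 11:50-12:20, 12:40-14:35.
Carol ∩ Yosef ∩ Ugo: ∅.
Carol ∩ Yosef ∩ Ugo ∩ Yuki: ∅.
Carol ∩ Yosef ∩ Ugo ∩ Yuki ∩ Ana: ∅.
Carol ∩ Yosef ∩ Ugo ∩ Yuki ∩ Ana ∩ Vera: ∅.
Carol ∩ Yosef ∩ Ugo ∩ Yuki ∩ Ana ∩ Vera ∩ Imani: ∅.
There is no time when everyone is free.
There is no common window, so the total is 0 minutes.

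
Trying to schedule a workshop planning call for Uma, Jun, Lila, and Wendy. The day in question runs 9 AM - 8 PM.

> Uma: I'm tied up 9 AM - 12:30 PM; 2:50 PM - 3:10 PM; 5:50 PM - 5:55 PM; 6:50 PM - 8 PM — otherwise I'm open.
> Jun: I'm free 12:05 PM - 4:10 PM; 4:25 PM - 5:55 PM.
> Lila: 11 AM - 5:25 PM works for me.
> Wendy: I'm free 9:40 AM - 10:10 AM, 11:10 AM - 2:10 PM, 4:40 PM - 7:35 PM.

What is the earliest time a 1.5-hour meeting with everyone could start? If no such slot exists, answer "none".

Uma free: 12:30-14:50, 15:10-17:50, 17:55-18:50 (invert busy blocks within the working day).
Jun free: 12:05-16:10, 16:25-17:55.
Lila free: 11:00-17:25.
Wendy free: 09:40-10:10, 11:10-14:10, 16:40-19:35.
Uma ∩ Jun: 12:30-14:50, 15:10-16:10, 16:25-17:50.
Uma ∩ Jun ∩ Lila: 12:30-14:50, 15:10-16:10, 16:25-17:25.
Uma ∩ Jun ∩ Lila ∩ Wendy: 12:30-14:10, 16:40-17:25.
Those are the intersection windows.
The first common window of at least 90 minutes is 12:30-14:10, so the earliest start is 12:30.

12:30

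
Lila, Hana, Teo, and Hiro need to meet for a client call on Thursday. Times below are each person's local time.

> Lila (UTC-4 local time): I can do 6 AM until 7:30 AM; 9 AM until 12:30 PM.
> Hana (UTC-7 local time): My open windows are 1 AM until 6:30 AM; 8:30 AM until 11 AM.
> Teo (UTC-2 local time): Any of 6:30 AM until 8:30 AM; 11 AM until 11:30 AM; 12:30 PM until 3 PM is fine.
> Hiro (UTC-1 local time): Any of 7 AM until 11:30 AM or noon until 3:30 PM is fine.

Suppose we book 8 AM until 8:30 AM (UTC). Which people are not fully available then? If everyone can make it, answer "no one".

Lila in UTC: 10:00-11:30, 13:00-16:30 (add 4h to convert from UTC-4).
Hana in UTC: 08:00-13:30, 15:30-18:00 (add 7h to convert from UTC-7).
Teo in UTC: 08:30-10:30, 13:00-13:30, 14:30-17:00 (add 2h to convert from UTC-2).
Hiro in UTC: 08:00-12:30, 13:00-16:30 (add 1h to convert from UTC-1).
Lila: not fully free for 08:00-08:30. Hana: free for 08:00-08:30. Teo: not fully free for 08:00-08:30. Hiro: free for 08:00-08:30.

Lila, Teo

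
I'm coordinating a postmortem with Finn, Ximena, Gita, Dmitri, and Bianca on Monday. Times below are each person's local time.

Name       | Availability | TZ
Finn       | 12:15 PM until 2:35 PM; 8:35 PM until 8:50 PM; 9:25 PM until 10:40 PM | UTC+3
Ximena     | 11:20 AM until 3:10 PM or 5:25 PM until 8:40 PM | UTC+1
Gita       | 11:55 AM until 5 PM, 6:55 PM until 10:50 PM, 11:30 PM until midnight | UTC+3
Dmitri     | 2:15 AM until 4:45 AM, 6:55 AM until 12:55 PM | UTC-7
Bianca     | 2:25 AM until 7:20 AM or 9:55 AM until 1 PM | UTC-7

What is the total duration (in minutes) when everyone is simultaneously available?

165

Finn in UTC: 09:15-11:35, 17:35-17:50, 18:25-19:40 (subtract 3h to convert from UTC+3).
Ximena in UTC: 10:20-14:10, 16:25-19:40 (subtract 1h to convert from UTC+1).
Gita in UTC: 08:55-14:00, 15:55-19:50, 20:30-21:00 (subtract 3h to convert from UTC+3).
Dmitri in UTC: 09:15-11:45, 13:55-19:55 (add 7h to convert from UTC-7).
Bianca in UTC: 09:25-14:20, 16:55-20:00 (add 7h to convert from UTC-7).
Finn ∩ Ximena: 10:20-11:35, 17:35-17:50, 18:25-19:40.
Finn ∩ Ximena ∩ Gita: 10:20-11:35, 17:35-17:50, 18:25-19:40.
Finn ∩ Ximena ∩ Gita ∩ Dmitri: 10:20-11:35, 17:35-17:50, 18:25-19:40.
Finn ∩ Ximena ∩ Gita ∩ Dmitri ∩ Bianca: 10:20-11:35, 17:35-17:50, 18:25-19:40.
Summing the common windows: 75 + 15 + 75 = 165 minutes.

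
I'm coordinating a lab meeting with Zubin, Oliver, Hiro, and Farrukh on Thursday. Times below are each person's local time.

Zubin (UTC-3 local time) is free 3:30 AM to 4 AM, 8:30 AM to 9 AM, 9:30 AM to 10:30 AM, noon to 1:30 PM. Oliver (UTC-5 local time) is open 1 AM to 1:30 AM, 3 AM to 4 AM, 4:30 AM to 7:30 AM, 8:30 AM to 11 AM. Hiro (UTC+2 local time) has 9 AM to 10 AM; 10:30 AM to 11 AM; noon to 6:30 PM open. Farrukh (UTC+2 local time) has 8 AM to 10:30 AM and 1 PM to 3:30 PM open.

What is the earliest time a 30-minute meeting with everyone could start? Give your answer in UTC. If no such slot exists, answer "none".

Zubin in UTC: 06:30-07:00, 11:30-12:00, 12:30-13:30, 15:00-16:30 (add 3h to convert from UTC-3).
Oliver in UTC: 06:00-06:30, 08:00-09:00, 09:30-12:30, 13:30-16:00 (add 5h to convert from UTC-5).
Hiro in UTC: 07:00-08:00, 08:30-09:00, 10:00-16:30 (subtract 2h to convert from UTC+2).
Farrukh in UTC: 06:00-08:30, 11:00-13:30 (subtract 2h to convert from UTC+2).
Zubin ∩ Oliver: 11:30-12:00, 15:00-16:00.
Zubin ∩ Oliver ∩ Hiro: 11:30-12:00, 15:00-16:00.
Zubin ∩ Oliver ∩ Hiro ∩ Farrukh: 11:30-12:00.
Those are the intersection windows.
The first common window of at least 30 minutes is 11:30-12:00, so the earliest start is 11:30.

11:30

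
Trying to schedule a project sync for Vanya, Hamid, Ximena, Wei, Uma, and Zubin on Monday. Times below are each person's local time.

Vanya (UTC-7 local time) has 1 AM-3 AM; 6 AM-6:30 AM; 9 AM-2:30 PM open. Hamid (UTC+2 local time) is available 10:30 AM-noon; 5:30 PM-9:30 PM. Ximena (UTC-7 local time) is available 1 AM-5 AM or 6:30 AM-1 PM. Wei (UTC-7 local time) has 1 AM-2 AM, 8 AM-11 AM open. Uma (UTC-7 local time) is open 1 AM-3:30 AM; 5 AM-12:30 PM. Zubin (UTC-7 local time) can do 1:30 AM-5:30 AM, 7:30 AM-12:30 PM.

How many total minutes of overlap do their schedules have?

150

Vanya in UTC: 08:00-10:00, 13:00-13:30, 16:00-21:30 (add 7h to convert from UTC-7).
Hamid in UTC: 08:30-10:00, 15:30-19:30 (subtract 2h to convert from UTC+2).
Ximena in UTC: 08:00-12:00, 13:30-20:00 (add 7h to convert from UTC-7).
Wei in UTC: 08:00-09:00, 15:00-18:00 (add 7h to convert from UTC-7).
Uma in UTC: 08:00-10:30, 12:00-19:30 (add 7h to convert from UTC-7).
Zubin in UTC: 08:30-12:30, 14:30-19:30 (add 7h to convert from UTC-7).
Vanya ∩ Hamid: 08:30-10:00, 16:00-19:30.
Vanya ∩ Hamid ∩ Ximena: 08:30-10:00, 16:00-19:30.
Vanya ∩ Hamid ∩ Ximena ∩ Wei: 08:30-09:00, 16:00-18:00.
Vanya ∩ Hamid ∩ Ximena ∩ Wei ∩ Uma: 08:30-09:00, 16:00-18:00.
Vanya ∩ Hamid ∩ Ximena ∩ Wei ∩ Uma ∩ Zubin: 08:30-09:00, 16:00-18:00.
Summing the common windows: 30 + 120 = 150 minutes.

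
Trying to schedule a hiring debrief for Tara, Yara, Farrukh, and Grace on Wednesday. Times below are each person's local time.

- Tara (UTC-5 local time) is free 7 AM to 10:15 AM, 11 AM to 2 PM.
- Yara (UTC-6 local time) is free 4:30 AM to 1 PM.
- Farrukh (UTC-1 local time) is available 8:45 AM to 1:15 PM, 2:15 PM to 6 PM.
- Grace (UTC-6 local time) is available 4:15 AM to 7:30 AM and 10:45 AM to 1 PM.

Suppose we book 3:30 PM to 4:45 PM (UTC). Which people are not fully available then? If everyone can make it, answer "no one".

Grace, Tara

Tara in UTC: 12:00-15:15, 16:00-19:00 (add 5h to convert from UTC-5).
Yara in UTC: 10:30-19:00 (add 6h to convert from UTC-6).
Farrukh in UTC: 09:45-14:15, 15:15-19:00 (add 1h to convert from UTC-1).
Grace in UTC: 10:15-13:30, 16:45-19:00 (add 6h to convert from UTC-6).
Tara: not fully free for 15:30-16:45. Yara: free for 15:30-16:45. Farrukh: free for 15:30-16:45. Grace: not fully free for 15:30-16:45.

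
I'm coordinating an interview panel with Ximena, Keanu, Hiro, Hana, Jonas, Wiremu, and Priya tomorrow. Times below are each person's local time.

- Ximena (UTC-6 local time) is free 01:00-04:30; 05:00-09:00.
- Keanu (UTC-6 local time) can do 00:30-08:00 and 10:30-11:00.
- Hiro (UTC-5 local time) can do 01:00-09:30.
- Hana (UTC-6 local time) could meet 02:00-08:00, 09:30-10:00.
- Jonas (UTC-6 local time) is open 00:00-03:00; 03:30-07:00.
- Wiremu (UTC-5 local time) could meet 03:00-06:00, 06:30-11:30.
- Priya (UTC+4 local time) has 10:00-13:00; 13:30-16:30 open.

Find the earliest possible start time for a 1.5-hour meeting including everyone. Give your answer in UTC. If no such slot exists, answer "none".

none

Ximena in UTC: 07:00-10:30, 11:00-15:00 (add 6h to convert from UTC-6).
Keanu in UTC: 06:30-14:00, 16:30-17:00 (add 6h to convert from UTC-6).
Hiro in UTC: 06:00-14:30 (add 5h to convert from UTC-5).
Hana in UTC: 08:00-14:00, 15:30-16:00 (add 6h to convert from UTC-6).
Jonas in UTC: 06:00-09:00, 09:30-13:00 (add 6h to convert from UTC-6).
Wiremu in UTC: 08:00-11:00, 11:30-16:30 (add 5h to convert from UTC-5).
Priya in UTC: 06:00-09:00, 09:30-12:30 (subtract 4h to convert from UTC+4).
Ximena ∩ Keanu: 07:00-10:30, 11:00-14:00.
Ximena ∩ Keanu ∩ Hiro: 07:00-10:30, 11:00-14:00.
Ximena ∩ Keanu ∩ Hiro ∩ Hana: 08:00-10:30, 11:00-14:00.
Ximena ∩ Keanu ∩ Hiro ∩ Hana ∩ Jonas: 08:00-09:00, 09:30-10:30, 11:00-13:00.
Ximena ∩ Keanu ∩ Hiro ∩ Hana ∩ Jonas ∩ Wiremu: 08:00-09:00, 09:30-10:30, 11:30-13:00.
Ximena ∩ Keanu ∩ Hiro ∩ Hana ∩ Jonas ∩ Wiremu ∩ Priya: 08:00-09:00, 09:30-10:30, 11:30-12:30.
So the common availability across everyone is 08:00-09:00, 09:30-10:30, 11:30-12:30.
No common window is at least 90 minutes long.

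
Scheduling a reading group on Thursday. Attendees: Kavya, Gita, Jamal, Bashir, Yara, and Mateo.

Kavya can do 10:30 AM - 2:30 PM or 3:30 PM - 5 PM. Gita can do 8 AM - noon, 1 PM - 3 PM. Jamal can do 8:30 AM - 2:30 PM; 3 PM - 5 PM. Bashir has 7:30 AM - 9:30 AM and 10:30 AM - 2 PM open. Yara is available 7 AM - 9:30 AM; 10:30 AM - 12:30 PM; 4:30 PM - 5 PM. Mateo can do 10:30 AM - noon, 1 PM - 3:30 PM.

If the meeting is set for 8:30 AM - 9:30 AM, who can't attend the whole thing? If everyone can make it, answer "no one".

Kavya: not fully free for 08:30-09:30. Gita: free for 08:30-09:30. Jamal: free for 08:30-09:30. Bashir: free for 08:30-09:30. Yara: free for 08:30-09:30. Mateo: not fully free for 08:30-09:30.

Kavya, Mateo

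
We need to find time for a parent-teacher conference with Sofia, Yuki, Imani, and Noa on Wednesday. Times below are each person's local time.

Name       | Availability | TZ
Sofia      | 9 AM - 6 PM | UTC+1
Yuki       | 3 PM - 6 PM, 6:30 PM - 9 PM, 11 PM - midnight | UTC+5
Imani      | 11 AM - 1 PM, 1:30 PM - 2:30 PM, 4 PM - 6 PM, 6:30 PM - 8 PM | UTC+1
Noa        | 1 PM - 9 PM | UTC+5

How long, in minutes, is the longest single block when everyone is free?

120

Sofia in UTC: 08:00-17:00 (subtract 1h to convert from UTC+1).
Yuki in UTC: 10:00-13:00, 13:30-16:00, 18:00-19:00 (subtract 5h to convert from UTC+5).
Imani in UTC: 10:00-12:00, 12:30-13:30, 15:00-17:00, 17:30-19:00 (subtract 1h to convert from UTC+1).
Noa in UTC: 08:00-16:00 (subtract 5h to convert from UTC+5).
Sofia ∩ Yuki: 10:00-13:00, 13:30-16:00.
Sofia ∩ Yuki ∩ Imani: 10:00-12:00, 12:30-13:00, 15:00-16:00.
Sofia ∩ Yuki ∩ Imani ∩ Noa: 10:00-12:00, 12:30-13:00, 15:00-16:00.
So the common availability across everyone is 10:00-12:00, 12:30-13:00, 15:00-16:00.
The longest is 10:00-12:00 at 120 minutes.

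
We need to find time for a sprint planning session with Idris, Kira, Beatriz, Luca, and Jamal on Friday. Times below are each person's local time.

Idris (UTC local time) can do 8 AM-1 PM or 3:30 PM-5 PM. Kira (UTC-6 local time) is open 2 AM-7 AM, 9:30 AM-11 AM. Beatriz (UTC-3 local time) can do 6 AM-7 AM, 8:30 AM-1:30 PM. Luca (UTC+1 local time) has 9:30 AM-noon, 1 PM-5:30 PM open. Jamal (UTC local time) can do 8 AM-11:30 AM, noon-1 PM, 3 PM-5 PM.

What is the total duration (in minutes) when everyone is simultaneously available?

180

Idris in UTC: 08:00-13:00, 15:30-17:00.
Kira in UTC: 08:00-13:00, 15:30-17:00 (add 6h to convert from UTC-6).
Beatriz in UTC: 09:00-10:00, 11:30-16:30 (add 3h to convert from UTC-3).
Luca in UTC: 08:30-11:00, 12:00-16:30 (subtract 1h to convert from UTC+1).
Jamal in UTC: 08:00-11:30, 12:00-13:00, 15:00-17:00.
Idris ∩ Kira: 08:00-13:00, 15:30-17:00.
Idris ∩ Kira ∩ Beatriz: 09:00-10:00, 11:30-13:00, 15:30-16:30.
Idris ∩ Kira ∩ Beatriz ∩ Luca: 09:00-10:00, 12:00-13:00, 15:30-16:30.
Idris ∩ Kira ∩ Beatriz ∩ Luca ∩ Jamal: 09:00-10:00, 12:00-13:00, 15:30-16:30.
Those are the intersection windows.
Summing the common windows: 60 + 60 + 60 = 180 minutes.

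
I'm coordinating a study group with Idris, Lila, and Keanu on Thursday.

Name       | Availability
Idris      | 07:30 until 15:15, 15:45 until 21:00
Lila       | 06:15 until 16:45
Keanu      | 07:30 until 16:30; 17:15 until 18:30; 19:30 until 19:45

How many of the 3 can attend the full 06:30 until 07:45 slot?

1

Lila can make the full 06:30-07:45 slot — that's 1.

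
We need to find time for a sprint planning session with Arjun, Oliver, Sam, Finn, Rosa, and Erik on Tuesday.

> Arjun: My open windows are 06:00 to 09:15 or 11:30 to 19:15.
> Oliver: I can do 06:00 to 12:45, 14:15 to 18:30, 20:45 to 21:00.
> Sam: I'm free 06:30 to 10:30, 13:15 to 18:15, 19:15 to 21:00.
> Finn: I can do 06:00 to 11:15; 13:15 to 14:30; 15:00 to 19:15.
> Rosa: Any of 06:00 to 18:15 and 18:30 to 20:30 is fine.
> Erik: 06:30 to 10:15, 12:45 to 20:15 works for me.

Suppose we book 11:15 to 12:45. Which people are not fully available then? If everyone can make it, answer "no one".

Arjun: not fully free for 11:15-12:45. Oliver: free for 11:15-12:45. Sam: not fully free for 11:15-12:45. Finn: not fully free for 11:15-12:45. Rosa: free for 11:15-12:45. Erik: not fully free for 11:15-12:45.

Arjun, Erik, Finn, Sam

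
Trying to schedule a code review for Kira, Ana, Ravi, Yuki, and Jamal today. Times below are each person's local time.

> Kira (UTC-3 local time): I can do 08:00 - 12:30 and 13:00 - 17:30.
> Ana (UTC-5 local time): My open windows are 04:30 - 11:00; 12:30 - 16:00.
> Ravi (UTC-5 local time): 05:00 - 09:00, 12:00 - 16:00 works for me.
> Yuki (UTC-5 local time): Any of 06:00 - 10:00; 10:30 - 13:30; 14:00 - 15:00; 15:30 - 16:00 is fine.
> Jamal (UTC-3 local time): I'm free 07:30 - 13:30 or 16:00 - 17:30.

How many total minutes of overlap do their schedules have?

Kira in UTC: 11:00-15:30, 16:00-20:30 (add 3h to convert from UTC-3).
Ana in UTC: 09:30-16:00, 17:30-21:00 (add 5h to convert from UTC-5).
Ravi in UTC: 10:00-14:00, 17:00-21:00 (add 5h to convert from UTC-5).
Yuki in UTC: 11:00-15:00, 15:30-18:30, 19:00-20:00, 20:30-21:00 (add 5h to convert from UTC-5).
Jamal in UTC: 10:30-16:30, 19:00-20:30 (add 3h to convert from UTC-3).
Kira ∩ Ana: 11:00-15:30, 17:30-20:30.
Kira ∩ Ana ∩ Ravi: 11:00-14:00, 17:30-20:30.
Kira ∩ Ana ∩ Ravi ∩ Yuki: 11:00-14:00, 17:30-18:30, 19:00-20:00.
Kira ∩ Ana ∩ Ravi ∩ Yuki ∩ Jamal: 11:00-14:00, 19:00-20:00.
Summing the common windows: 180 + 60 = 240 minutes.

240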